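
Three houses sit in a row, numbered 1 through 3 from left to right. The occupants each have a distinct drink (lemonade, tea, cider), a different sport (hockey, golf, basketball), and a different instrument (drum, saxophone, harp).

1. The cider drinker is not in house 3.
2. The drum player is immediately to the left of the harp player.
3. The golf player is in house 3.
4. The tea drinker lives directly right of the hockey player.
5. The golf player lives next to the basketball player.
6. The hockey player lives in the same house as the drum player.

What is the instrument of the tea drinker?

By clue 3, the golf player is in house 3.
By clue 5, the basketball player is in house 2.
The only sport still possible for house 1 is hockey.
By clue 4, the tea drinker is in house 2.
By clue 6, the drum player is in house 1.
So house 1 gets cider for drink.
So house 3 gets lemonade for drink.
By clue 2, the harp player is in house 2.
House 3 instrument: only saxophone fits.
So: house 1 = cider/hockey/drum, house 2 = tea/basketball/harp, house 3 = lemonade/golf/saxophone.

harp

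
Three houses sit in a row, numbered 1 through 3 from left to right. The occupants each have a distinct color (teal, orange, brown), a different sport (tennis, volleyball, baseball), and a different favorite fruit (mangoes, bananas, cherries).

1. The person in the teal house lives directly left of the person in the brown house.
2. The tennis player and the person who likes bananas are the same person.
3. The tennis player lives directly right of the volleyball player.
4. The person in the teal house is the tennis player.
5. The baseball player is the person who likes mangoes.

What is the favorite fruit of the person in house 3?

From clue 4, the person in the teal house must be in house 2.
The tennis player is in house 2 (clue 4).
The only color still possible for house 1 is orange.
That leaves brown as the color for house 3.
The only sport still possible for house 1 is volleyball.
The only sport still possible for house 3 is baseball.
The person who likes bananas is in house 2 (clue 2).
Clue 5 places the person who likes mangoes in house 3.
So house 1 gets cherries for favorite fruit.
So: house 1 = orange/volleyball/cherries, house 2 = teal/tennis/bananas, house 3 = brown/baseball/mangoes.

mangoes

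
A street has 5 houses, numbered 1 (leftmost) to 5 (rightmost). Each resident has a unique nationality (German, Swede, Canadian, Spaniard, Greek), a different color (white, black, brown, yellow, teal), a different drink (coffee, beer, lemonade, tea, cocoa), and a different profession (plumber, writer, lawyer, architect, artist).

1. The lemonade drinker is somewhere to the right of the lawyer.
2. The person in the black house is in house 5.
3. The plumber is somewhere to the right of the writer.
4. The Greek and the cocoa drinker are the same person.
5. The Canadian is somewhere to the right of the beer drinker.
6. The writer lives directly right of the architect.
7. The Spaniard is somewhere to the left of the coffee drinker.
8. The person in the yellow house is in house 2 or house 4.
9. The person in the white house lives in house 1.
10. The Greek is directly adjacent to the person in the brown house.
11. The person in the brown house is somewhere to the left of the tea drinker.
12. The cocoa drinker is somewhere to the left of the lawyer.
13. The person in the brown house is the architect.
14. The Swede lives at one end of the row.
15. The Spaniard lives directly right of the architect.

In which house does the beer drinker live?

2

Clue 2: the person in the black house is in house 5.
Clue 9 places the person in the white house in house 1.
House 1's profession must be artist (nothing else left).
So house 5 gets plumber for profession.
The Spaniard is narrowed to house 3 or 4; consider each.
Placing it in house 4 leads to a contradiction, so it's in house 3.
By clue 15, the architect is in house 2.
From clue 6, the writer must be in house 3.
Clue 13: the person in the brown house is in house 2.
The only color still possible for house 3 is teal.
The only color still possible for house 4 is yellow.
House 4 profession: only lawyer fits.
From clue 1, the lemonade drinker must be in house 5.
The Greek is in house 1 (clue 10).
Clue 4: the cocoa drinker is in house 1.
House 5 nationality: only Swede fits.
The only drink still possible for house 2 is beer.
House 3 drink: only tea fits.
So house 4 gets coffee for drink.
From clue 5, the Canadian must be in house 4.
House 2 nationality: only German fits.
So: house 1 = Greek/white/cocoa/artist, house 2 = German/brown/beer/architect, house 3 = Spaniard/teal/tea/writer, house 4 = Canadian/yellow/coffee/lawyer, house 5 = Swede/black/lemonade/plumber.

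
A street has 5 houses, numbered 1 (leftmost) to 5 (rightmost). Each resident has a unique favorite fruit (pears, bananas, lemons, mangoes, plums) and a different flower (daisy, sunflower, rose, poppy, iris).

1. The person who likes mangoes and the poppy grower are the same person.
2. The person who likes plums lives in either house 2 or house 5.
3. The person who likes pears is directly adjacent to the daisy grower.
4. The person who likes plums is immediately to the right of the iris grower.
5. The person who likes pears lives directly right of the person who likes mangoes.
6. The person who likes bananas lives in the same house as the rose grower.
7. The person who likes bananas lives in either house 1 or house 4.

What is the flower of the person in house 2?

sunflower

The person who likes bananas is narrowed to house 1 or 4; consider each.
Placing it in house 4 leads to a contradiction, so it's in house 1.
The rose grower is in house 1 (clue 6).
House 4 flower: only iris fits.
By clue 4, the person who likes plums is in house 5.
The person who likes mangoes is narrowed to house 2 or 3; consider each.
Placing it in house 2 leads to a contradiction, so it's in house 3.
Clue 1 places the poppy grower in house 3.
By clue 5, the person who likes pears is in house 4.
So house 2 gets lemons for favorite fruit.
By clue 3, the daisy grower is in house 5.
House 2's flower must be sunflower (nothing else left).
So: house 1 = bananas/rose, house 2 = lemons/sunflower, house 3 = mangoes/poppy, house 4 = pears/iris, house 5 = plums/daisy.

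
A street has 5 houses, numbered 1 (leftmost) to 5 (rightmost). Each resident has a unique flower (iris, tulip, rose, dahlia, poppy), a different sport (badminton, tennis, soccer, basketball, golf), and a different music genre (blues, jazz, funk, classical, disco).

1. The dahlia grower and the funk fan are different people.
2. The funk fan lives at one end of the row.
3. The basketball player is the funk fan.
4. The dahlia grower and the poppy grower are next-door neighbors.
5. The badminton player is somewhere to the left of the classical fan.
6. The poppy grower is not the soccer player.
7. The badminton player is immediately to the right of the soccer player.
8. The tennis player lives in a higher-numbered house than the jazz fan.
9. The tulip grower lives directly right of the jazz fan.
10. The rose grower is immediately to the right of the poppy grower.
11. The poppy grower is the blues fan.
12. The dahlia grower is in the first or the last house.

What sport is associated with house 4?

The dahlia grower is narrowed to house 1 or 5; consider each.
Placing it in house 5 leads to a contradiction, so it's in house 1.
By clue 1, the funk fan is in house 5.
From clue 3, the basketball player must be in house 5.
The poppy grower is in house 2 (clue 4).
Clue 10: the rose grower is in house 3.
Clue 11: the blues fan is in house 2.
By clue 5, the badminton player is in house 2.
Clue 7: the soccer player is in house 1.
From clue 9, the tulip grower must be in house 4.
By clue 9, the jazz fan is in house 3.
That leaves iris as the flower for house 5.
That leaves disco as the music genre for house 1.
House 4 music genre: only classical fits.
From clue 8, the tennis player must be in house 4.
So house 3 gets golf for sport.
So: house 1 = dahlia/soccer/disco, house 2 = poppy/badminton/blues, house 3 = rose/golf/jazz, house 4 = tulip/tennis/classical, house 5 = iris/basketball/funk.

tennis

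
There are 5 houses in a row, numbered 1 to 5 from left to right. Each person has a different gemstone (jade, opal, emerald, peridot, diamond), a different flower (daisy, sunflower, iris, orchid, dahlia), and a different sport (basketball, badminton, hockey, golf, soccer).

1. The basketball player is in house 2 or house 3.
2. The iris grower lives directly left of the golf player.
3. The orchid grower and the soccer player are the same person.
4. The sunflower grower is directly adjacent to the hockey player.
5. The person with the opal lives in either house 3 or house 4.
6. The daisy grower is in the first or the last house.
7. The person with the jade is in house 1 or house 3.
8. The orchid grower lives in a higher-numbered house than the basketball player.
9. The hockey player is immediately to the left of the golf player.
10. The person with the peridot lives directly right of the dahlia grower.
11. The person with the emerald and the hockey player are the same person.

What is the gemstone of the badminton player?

jade

The person with the jade is narrowed to house 1 or 3; consider each.
Placing it in house 3 leads to a contradiction, so it's in house 1.
House 1's sport must be badminton (nothing else left).
The person with the opal is narrowed to house 3 or 4; consider each.
Placing it in house 3 leads to a contradiction, so it's in house 4.
That leaves soccer as the sport for house 5.
Clue 3 places the orchid grower in house 5.
That leaves golf as the sport for house 4.
Clue 2: the iris grower is in house 3.
By clue 9, the hockey player is in house 3.
Clue 11: the person with the emerald is in house 3.
So house 1 gets daisy for flower.
The only sport still possible for house 2 is basketball.
By clue 10, the person with the peridot is in house 5.
From clue 10, the dahlia grower must be in house 4.
The only gemstone still possible for house 2 is diamond.
So house 2 gets sunflower for flower.
So: house 1 = jade/daisy/badminton, house 2 = diamond/sunflower/basketball, house 3 = emerald/iris/hockey, house 4 = opal/dahlia/golf, house 5 = peridot/orchid/soccer.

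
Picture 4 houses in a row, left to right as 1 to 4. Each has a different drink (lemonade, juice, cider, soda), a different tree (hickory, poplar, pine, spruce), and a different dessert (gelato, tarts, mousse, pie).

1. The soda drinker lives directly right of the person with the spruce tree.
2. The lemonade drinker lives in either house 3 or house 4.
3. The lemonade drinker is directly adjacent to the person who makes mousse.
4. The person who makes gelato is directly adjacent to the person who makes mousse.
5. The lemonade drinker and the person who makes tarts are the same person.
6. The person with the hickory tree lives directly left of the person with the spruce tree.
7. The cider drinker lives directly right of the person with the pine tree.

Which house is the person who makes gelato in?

House 1 drink: only juice fits.
That leaves poplar as the tree for house 4.
That leaves cider as the drink for house 2.
The person with the pine tree is in house 1 (clue 7).
That leaves spruce as the tree for house 3.
From clue 1, the soda drinker must be in house 4.
That leaves lemonade as the drink for house 3.
That leaves hickory as the tree for house 2.
Clue 5 places the person who makes tarts in house 3.
Clue 4 places the person who makes mousse in house 2.
House 1 dessert: only gelato fits.
The only dessert still possible for house 4 is pie.
So: house 1 = juice/pine/gelato, house 2 = cider/hickory/mousse, house 3 = lemonade/spruce/tarts, house 4 = soda/poplar/pie.

1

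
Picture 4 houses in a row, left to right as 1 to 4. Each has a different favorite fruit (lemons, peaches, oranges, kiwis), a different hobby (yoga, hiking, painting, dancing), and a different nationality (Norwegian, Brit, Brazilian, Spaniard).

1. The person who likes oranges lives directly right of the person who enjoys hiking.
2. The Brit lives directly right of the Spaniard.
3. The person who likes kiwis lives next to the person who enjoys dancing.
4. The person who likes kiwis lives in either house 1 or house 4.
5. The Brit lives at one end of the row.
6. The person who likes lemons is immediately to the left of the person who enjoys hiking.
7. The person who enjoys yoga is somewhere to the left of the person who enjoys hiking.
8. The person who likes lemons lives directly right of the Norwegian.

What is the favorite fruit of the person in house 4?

oranges

Clue 5: the Brit is in house 4.
Clue 8 places the person who likes lemons in house 2.
From clue 8, the Norwegian must be in house 1.
From clue 2, the Spaniard must be in house 3.
From clue 6, the person who enjoys hiking must be in house 3.
House 2 hobby: only dancing fits.
House 4's hobby must be painting (nothing else left).
House 2 nationality: only Brazilian fits.
Clue 1 places the person who likes oranges in house 4.
From clue 3, the person who likes kiwis must be in house 1.
House 3's favorite fruit must be peaches (nothing else left).
House 1 hobby: only yoga fits.
So: house 1 = kiwis/yoga/Norwegian, house 2 = lemons/dancing/Brazilian, house 3 = peaches/hiking/Spaniard, house 4 = oranges/painting/Brit.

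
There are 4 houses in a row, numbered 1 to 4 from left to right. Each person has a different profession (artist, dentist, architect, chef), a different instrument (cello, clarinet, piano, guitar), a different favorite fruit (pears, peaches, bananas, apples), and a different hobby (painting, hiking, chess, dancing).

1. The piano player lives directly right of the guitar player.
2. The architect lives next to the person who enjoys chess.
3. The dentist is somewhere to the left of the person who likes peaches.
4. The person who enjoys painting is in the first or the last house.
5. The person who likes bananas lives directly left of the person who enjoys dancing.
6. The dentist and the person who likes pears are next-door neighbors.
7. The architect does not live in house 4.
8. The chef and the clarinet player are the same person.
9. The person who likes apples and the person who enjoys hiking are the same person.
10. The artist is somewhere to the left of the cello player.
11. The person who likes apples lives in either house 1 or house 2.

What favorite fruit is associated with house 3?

House 4 profession: only chef fits.
Clue 8: the clarinet player is in house 4.
That leaves guitar as the instrument for house 1.
The piano player is in house 2 (clue 1).
The only instrument still possible for house 3 is cello.
The artist is narrowed to house 1 or 2; consider each.
Placing it in house 2 leads to a contradiction, so it's in house 1.
The architect is narrowed to house 2 or 3; consider each.
Placing it in house 2 leads to a contradiction, so it's in house 3.
House 2's profession must be dentist (nothing else left).
House 3 hobby: only dancing fits.
From clue 5, the person who likes bananas must be in house 2.
That leaves apples as the favorite fruit for house 1.
House 4 favorite fruit: only peaches fits.
The person who enjoys hiking is in house 1 (clue 9).
That leaves pears as the favorite fruit for house 3.
House 2's hobby must be chess (nothing else left).
The only hobby still possible for house 4 is painting.
So: house 1 = artist/guitar/apples/hiking, house 2 = dentist/piano/bananas/chess, house 3 = architect/cello/pears/dancing, house 4 = chef/clarinet/peaches/painting.

pears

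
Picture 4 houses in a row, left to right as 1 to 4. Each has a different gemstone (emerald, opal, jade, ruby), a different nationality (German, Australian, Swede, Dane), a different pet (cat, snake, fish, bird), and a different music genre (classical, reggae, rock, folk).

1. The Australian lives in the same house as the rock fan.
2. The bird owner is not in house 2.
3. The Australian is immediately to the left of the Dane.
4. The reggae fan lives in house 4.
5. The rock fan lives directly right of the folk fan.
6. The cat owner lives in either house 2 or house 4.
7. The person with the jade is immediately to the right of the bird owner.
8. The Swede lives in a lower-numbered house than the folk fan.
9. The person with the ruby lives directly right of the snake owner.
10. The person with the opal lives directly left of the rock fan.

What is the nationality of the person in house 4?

Dane

By clue 4, the reggae fan is in house 4.
House 1's music genre must be classical (nothing else left).
By clue 5, the rock fan is in house 3.
By clue 5, the folk fan is in house 2.
By clue 8, the Swede is in house 1.
By clue 10, the person with the opal is in house 2.
So house 1 gets emerald for gemstone.
House 3's gemstone must be ruby (nothing else left).
That leaves jade as the gemstone for house 4.
The Australian is in house 3 (clue 1).
From clue 3, the Dane must be in house 4.
Clue 7 places the bird owner in house 3.
Clue 9: the snake owner is in house 2.
The only nationality still possible for house 2 is German.
That leaves fish as the pet for house 1.
House 4 pet: only cat fits.
So: house 1 = emerald/Swede/fish/classical, house 2 = opal/German/snake/folk, house 3 = ruby/Australian/bird/rock, house 4 = jade/Dane/cat/reggae.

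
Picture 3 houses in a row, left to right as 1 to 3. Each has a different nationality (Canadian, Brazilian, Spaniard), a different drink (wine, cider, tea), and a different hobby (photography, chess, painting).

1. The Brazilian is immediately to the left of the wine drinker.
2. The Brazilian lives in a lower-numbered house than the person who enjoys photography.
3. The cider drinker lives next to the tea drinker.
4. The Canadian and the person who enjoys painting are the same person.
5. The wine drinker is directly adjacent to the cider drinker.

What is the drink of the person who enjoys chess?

cider

The Brazilian is narrowed to house 1 or 2; consider each.
Placing it in house 1 leads to a contradiction, so it's in house 2.
From clue 1, the wine drinker must be in house 3.
The person who enjoys photography is in house 3 (clue 2).
From clue 5, the cider drinker must be in house 2.
That leaves tea as the drink for house 1.
Clue 4: the Canadian is in house 1.
From clue 4, the person who enjoys painting must be in house 1.
The only nationality still possible for house 3 is Spaniard.
That leaves chess as the hobby for house 2.
So: house 1 = Canadian/tea/painting, house 2 = Brazilian/cider/chess, house 3 = Spaniard/wine/photography.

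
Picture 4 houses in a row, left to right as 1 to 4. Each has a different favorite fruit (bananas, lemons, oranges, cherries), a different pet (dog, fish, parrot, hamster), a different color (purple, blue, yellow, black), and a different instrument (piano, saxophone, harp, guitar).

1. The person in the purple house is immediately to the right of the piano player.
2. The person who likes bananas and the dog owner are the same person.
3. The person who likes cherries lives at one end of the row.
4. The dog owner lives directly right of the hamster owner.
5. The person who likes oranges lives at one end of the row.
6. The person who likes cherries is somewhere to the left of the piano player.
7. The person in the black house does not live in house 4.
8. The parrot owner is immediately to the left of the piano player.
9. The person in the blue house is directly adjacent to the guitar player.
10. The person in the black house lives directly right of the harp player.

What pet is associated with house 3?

Clue 6 places the person who likes cherries in house 1.
That leaves oranges as the favorite fruit for house 4.
So house 4 gets fish for pet.
So house 3 gets dog for pet.
The person who likes bananas is in house 3 (clue 2).
Clue 4 places the hamster owner in house 2.
The only favorite fruit still possible for house 2 is lemons.
House 1's pet must be parrot (nothing else left).
Clue 8 places the piano player in house 2.
House 1's instrument must be harp (nothing else left).
The person in the purple house is in house 3 (clue 1).
Clue 10 places the person in the black house in house 2.
House 1's color must be yellow (nothing else left).
House 4 color: only blue fits.
By clue 9, the guitar player is in house 3.
That leaves saxophone as the instrument for house 4.
So: house 1 = cherries/parrot/yellow/harp, house 2 = lemons/hamster/black/piano, house 3 = bananas/dog/purple/guitar, house 4 = oranges/fish/blue/saxophone.

dog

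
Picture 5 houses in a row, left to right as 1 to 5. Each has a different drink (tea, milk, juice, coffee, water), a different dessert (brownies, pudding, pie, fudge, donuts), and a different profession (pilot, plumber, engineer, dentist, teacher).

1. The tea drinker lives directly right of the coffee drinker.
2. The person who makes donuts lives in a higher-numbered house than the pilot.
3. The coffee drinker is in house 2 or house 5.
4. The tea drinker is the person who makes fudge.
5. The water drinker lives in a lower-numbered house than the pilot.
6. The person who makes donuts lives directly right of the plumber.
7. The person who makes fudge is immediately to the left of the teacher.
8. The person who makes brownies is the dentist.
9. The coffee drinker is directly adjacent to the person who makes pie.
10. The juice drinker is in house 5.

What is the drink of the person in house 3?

The coffee drinker is in house 2 (clue 3).
From clue 10, the juice drinker must be in house 5.
The tea drinker is in house 3 (clue 1).
Clue 4 places the person who makes fudge in house 3.
Clue 7: the teacher is in house 4.
So house 1 gets water for drink.
So house 4 gets milk for drink.
The person who makes donuts is in house 4 (clue 6).
The plumber is in house 3 (clue 6).
House 1 dessert: only pie fits.
House 1 profession: only engineer fits.
House 2 profession: only pilot fits.
House 5 profession: only dentist fits.
The person who makes brownies is in house 5 (clue 8).
The only dessert still possible for house 2 is pudding.
So: house 1 = water/pie/engineer, house 2 = coffee/pudding/pilot, house 3 = tea/fudge/plumber, house 4 = milk/donuts/teacher, house 5 = juice/brownies/dentist.

tea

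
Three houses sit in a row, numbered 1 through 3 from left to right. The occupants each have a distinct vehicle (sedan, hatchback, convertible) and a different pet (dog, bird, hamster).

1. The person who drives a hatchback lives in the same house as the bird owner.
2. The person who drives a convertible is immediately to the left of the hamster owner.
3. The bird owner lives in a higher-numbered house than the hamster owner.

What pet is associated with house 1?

Clue 3: the bird owner is in house 3.
Clue 3 places the hamster owner in house 2.
House 1's pet must be dog (nothing else left).
By clue 1, the person who drives a hatchback is in house 3.
From clue 2, the person who drives a convertible must be in house 1.
So house 2 gets sedan for vehicle.
So: house 1 = convertible/dog, house 2 = sedan/hamster, house 3 = hatchback/bird.

dog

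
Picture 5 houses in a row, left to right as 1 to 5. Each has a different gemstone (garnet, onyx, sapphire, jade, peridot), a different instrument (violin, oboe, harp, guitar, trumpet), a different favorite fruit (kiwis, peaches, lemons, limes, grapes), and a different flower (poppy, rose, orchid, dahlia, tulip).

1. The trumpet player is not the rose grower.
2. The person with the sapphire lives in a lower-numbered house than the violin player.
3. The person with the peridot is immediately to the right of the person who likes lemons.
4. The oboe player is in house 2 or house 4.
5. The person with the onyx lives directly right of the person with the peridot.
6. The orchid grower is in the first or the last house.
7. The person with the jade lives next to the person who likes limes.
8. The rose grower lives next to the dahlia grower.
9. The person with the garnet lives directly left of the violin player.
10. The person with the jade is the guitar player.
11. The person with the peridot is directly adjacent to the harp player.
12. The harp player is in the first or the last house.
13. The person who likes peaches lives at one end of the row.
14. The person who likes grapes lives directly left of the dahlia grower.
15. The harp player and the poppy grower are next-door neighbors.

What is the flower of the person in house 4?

poppy

The person with the onyx is narrowed to house 3 or 5; consider each.
Placing it in house 3 leads to a contradiction, so it's in house 5.
Clue 5 places the person with the peridot in house 4.
From clue 11, the harp player must be in house 5.
From clue 15, the poppy grower must be in house 4.
Clue 3 places the person who likes lemons in house 3.
The oboe player is narrowed to house 2 or 4; consider each.
Placing it in house 4 leads to a contradiction, so it's in house 2.
The person with the garnet is narrowed to house 2 or 3; consider each.
Placing it in house 2 leads to a contradiction, so it's in house 3.
Clue 9 places the violin player in house 4.
That leaves jade as the gemstone for house 1.
The only gemstone still possible for house 2 is sapphire.
Clue 7 places the person who likes limes in house 2.
Clue 10 places the guitar player in house 1.
The only instrument still possible for house 3 is trumpet.
The only favorite fruit still possible for house 1 is grapes.
That leaves kiwis as the favorite fruit for house 4.
That leaves peaches as the favorite fruit for house 5.
Clue 14: the dahlia grower is in house 2.
That leaves tulip as the flower for house 3.
That leaves orchid as the flower for house 5.
That leaves rose as the flower for house 1.
So: house 1 = jade/guitar/grapes/rose, house 2 = sapphire/oboe/limes/dahlia, house 3 = garnet/trumpet/lemons/tulip, house 4 = peridot/violin/kiwis/poppy, house 5 = onyx/harp/peaches/orchid.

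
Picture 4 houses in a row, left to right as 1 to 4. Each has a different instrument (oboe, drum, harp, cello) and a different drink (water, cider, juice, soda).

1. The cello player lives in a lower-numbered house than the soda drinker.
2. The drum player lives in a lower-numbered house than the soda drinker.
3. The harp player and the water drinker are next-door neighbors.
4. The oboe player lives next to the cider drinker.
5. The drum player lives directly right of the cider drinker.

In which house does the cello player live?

That leaves harp as the instrument for house 4.
From clue 3, the water drinker must be in house 3.
House 4 drink: only soda fits.
The drum player is narrowed to house 2 or 3; consider each.
Placing it in house 2 leads to a contradiction, so it's in house 3.
The cider drinker is in house 2 (clue 5).
That leaves juice as the drink for house 1.
The oboe player is in house 1 (clue 4).
So house 2 gets cello for instrument.
So: house 1 = oboe/juice, house 2 = cello/cider, house 3 = drum/water, house 4 = harp/soda.

2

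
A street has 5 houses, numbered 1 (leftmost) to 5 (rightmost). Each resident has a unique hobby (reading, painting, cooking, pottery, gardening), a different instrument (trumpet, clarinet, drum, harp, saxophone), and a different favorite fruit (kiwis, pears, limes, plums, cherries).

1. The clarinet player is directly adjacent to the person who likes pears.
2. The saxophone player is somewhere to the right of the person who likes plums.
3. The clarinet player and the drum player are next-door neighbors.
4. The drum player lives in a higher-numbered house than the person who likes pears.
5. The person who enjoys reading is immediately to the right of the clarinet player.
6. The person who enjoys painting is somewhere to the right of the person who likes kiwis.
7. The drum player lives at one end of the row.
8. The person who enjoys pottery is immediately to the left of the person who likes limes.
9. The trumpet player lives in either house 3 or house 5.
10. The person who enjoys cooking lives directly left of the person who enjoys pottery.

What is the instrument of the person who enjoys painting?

clarinet

By clue 7, the drum player is in house 5.
From clue 3, the clarinet player must be in house 4.
From clue 5, the person who enjoys reading must be in house 5.
The only instrument still possible for house 1 is harp.
House 2's instrument must be saxophone (nothing else left).
So house 3 gets trumpet for instrument.
Clue 1 places the person who likes pears in house 3.
From clue 2, the person who likes plums must be in house 1.
House 1 hobby: only gardening fits.
House 2's hobby must be cooking (nothing else left).
That leaves kiwis as the favorite fruit for house 2.
Clue 10: the person who enjoys pottery is in house 3.
House 4's hobby must be painting (nothing else left).
The person who likes limes is in house 4 (clue 8).
House 5's favorite fruit must be cherries (nothing else left).
So: house 1 = gardening/harp/plums, house 2 = cooking/saxophone/kiwis, house 3 = pottery/trumpet/pears, house 4 = painting/clarinet/limes, house 5 = reading/drum/cherries.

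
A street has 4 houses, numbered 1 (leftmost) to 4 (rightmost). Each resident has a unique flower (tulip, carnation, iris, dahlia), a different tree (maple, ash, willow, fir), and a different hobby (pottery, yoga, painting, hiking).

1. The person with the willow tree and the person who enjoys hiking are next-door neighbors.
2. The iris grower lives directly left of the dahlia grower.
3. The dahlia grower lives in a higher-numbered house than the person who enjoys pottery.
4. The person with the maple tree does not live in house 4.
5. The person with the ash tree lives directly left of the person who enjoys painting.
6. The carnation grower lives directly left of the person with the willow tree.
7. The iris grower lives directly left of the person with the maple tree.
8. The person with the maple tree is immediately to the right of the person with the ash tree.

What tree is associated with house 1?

ash

House 4's flower must be tulip (nothing else left).
The dahlia grower is narrowed to house 2 or 3; consider each.
Placing it in house 3 leads to a contradiction, so it's in house 2.
Clue 2: the iris grower is in house 1.
Clue 3 places the person who enjoys pottery in house 1.
By clue 7, the person with the maple tree is in house 2.
By clue 8, the person with the ash tree is in house 1.
House 3 flower: only carnation fits.
The person who enjoys painting is in house 2 (clue 5).
The person with the willow tree is in house 4 (clue 6).
House 3's tree must be fir (nothing else left).
The person who enjoys hiking is in house 3 (clue 1).
The only hobby still possible for house 4 is yoga.
So: house 1 = iris/ash/pottery, house 2 = dahlia/maple/painting, house 3 = carnation/fir/hiking, house 4 = tulip/willow/yoga.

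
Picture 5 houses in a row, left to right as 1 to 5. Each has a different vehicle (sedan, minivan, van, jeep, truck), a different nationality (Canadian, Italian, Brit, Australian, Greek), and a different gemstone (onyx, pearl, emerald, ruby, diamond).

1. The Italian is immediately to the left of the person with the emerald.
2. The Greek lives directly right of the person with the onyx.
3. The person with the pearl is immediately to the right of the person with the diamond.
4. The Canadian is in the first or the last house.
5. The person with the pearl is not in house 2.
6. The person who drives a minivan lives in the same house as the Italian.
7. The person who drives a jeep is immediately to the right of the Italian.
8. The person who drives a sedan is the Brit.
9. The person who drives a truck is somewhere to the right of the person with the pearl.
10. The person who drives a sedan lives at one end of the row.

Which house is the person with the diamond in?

2

The person who drives a sedan is narrowed to house 1 or 5; consider each.
Placing it in house 5 leads to a contradiction, so it's in house 1.
By clue 8, the Brit is in house 1.
That leaves Canadian as the nationality for house 5.
The person who drives a truck is narrowed to house 4 or 5; consider each.
Placing it in house 4 leads to a contradiction, so it's in house 5.
House 5's gemstone must be ruby (nothing else left).
So house 1 gets onyx for gemstone.
The only gemstone still possible for house 2 is diamond.
By clue 2, the Greek is in house 2.
From clue 3, the person with the pearl must be in house 3.
The only nationality still possible for house 4 is Australian.
So house 4 gets emerald for gemstone.
From clue 6, the person who drives a minivan must be in house 3.
From clue 7, the person who drives a jeep must be in house 4.
The only vehicle still possible for house 2 is van.
So house 3 gets Italian for nationality.
So: house 1 = sedan/Brit/onyx, house 2 = van/Greek/diamond, house 3 = minivan/Italian/pearl, house 4 = jeep/Australian/emerald, house 5 = truck/Canadian/ruby.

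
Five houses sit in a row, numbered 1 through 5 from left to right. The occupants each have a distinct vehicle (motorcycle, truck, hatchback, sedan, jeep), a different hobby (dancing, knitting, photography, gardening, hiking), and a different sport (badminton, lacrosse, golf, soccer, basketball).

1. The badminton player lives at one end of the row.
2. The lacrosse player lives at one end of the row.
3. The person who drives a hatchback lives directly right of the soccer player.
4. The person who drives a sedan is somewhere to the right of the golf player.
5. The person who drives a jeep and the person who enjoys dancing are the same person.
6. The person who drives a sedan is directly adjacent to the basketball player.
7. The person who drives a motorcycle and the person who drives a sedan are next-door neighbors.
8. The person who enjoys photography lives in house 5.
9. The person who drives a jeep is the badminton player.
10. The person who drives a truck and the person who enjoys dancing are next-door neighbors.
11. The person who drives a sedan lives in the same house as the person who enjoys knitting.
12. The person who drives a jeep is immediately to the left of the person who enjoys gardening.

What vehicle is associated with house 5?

hatchback

By clue 8, the person who enjoys photography is in house 5.
Clue 12: the person who drives a jeep is in house 1.
Clue 12 places the person who enjoys gardening in house 2.
Clue 5 places the person who enjoys dancing in house 1.
Clue 9 places the badminton player in house 1.
Clue 10 places the person who drives a truck in house 2.
So house 5 gets lacrosse for sport.
The person who drives a sedan is narrowed to house 3 or 4; consider each.
Placing it in house 3 leads to a contradiction, so it's in house 4.
By clue 6, the basketball player is in house 3.
By clue 11, the person who enjoys knitting is in house 4.
House 3 hobby: only hiking fits.
The only sport still possible for house 4 is soccer.
From clue 3, the person who drives a hatchback must be in house 5.
That leaves motorcycle as the vehicle for house 3.
So house 2 gets golf for sport.
So: house 1 = jeep/dancing/badminton, house 2 = truck/gardening/golf, house 3 = motorcycle/hiking/basketball, house 4 = sedan/knitting/soccer, house 5 = hatchback/photography/lacrosse.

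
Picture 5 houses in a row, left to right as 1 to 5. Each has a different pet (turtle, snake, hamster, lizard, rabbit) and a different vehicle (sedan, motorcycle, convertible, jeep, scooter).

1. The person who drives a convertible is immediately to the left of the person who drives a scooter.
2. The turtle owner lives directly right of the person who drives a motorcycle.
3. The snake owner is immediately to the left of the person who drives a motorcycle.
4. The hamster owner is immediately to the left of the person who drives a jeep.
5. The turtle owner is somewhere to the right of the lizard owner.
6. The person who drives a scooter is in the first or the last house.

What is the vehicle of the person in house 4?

convertible

Clue 6 places the person who drives a scooter in house 5.
By clue 1, the person who drives a convertible is in house 4.
That leaves sedan as the vehicle for house 1.
The only pet still possible for house 5 is rabbit.
The only pet still possible for house 4 is turtle.
By clue 2, the person who drives a motorcycle is in house 3.
By clue 3, the snake owner is in house 2.
The only pet still possible for house 1 is hamster.
House 3 pet: only lizard fits.
House 2's vehicle must be jeep (nothing else left).
So: house 1 = hamster/sedan, house 2 = snake/jeep, house 3 = lizard/motorcycle, house 4 = turtle/convertible, house 5 = rabbit/scooter.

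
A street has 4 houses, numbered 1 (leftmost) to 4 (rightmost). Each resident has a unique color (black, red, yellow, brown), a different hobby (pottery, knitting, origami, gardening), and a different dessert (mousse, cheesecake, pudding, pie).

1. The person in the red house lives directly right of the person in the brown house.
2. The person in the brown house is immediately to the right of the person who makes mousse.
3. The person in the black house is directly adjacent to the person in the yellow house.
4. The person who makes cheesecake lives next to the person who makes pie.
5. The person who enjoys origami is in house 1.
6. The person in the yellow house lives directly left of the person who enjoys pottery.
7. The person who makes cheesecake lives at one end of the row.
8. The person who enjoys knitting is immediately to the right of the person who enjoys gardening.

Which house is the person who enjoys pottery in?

2

From clue 5, the person who enjoys origami must be in house 1.
The person in the brown house is narrowed to house 2 or 3; consider each.
Placing it in house 2 leads to a contradiction, so it's in house 3.
The person in the red house is in house 4 (clue 1).
Clue 2: the person who makes mousse is in house 2.
House 3 dessert: only pie fits.
Clue 4: the person who makes cheesecake is in house 4.
House 4's hobby must be knitting (nothing else left).
That leaves pudding as the dessert for house 1.
The person who enjoys gardening is in house 3 (clue 8).
The only hobby still possible for house 2 is pottery.
From clue 6, the person in the yellow house must be in house 1.
The only color still possible for house 2 is black.
So: house 1 = yellow/origami/pudding, house 2 = black/pottery/mousse, house 3 = brown/gardening/pie, house 4 = red/knitting/cheesecake.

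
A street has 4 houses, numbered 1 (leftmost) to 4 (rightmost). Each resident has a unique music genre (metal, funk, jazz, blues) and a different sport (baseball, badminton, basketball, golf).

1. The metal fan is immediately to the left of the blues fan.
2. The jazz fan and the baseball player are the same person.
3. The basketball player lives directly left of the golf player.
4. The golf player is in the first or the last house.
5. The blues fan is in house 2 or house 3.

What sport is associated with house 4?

golf

Clue 4: the golf player is in house 4.
Clue 3 places the basketball player in house 3.
House 4's music genre must be funk (nothing else left).
House 3's music genre must be blues (nothing else left).
Clue 1: the metal fan is in house 2.
So house 1 gets jazz for music genre.
From clue 2, the baseball player must be in house 1.
That leaves badminton as the sport for house 2.
So: house 1 = jazz/baseball, house 2 = metal/badminton, house 3 = blues/basketball, house 4 = funk/golf.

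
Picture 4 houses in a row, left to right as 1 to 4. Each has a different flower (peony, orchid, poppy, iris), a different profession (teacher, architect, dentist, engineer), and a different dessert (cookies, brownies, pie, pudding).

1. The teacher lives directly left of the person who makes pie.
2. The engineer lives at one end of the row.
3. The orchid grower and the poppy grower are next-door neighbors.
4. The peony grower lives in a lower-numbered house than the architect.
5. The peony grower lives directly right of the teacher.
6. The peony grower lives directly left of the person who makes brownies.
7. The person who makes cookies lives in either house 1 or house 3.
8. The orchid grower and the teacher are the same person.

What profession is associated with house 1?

engineer

The only flower still possible for house 4 is iris.
The orchid grower is narrowed to house 1 or 2; consider each.
Placing it in house 1 leads to a contradiction, so it's in house 2.
Clue 8 places the teacher in house 2.
The only flower still possible for house 1 is poppy.
The only flower still possible for house 3 is peony.
By clue 1, the person who makes pie is in house 3.
Clue 4: the architect is in house 4.
The person who makes brownies is in house 4 (clue 6).
House 1's profession must be engineer (nothing else left).
So house 3 gets dentist for profession.
The only dessert still possible for house 2 is pudding.
House 1 dessert: only cookies fits.
So: house 1 = poppy/engineer/cookies, house 2 = orchid/teacher/pudding, house 3 = peony/dentist/pie, house 4 = iris/architect/brownies.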